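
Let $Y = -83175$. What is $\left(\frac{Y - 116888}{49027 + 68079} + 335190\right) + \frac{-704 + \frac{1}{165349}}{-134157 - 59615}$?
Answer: $\frac{628826145407170746813}{1876038496378684} \approx 3.3519 \cdot 10^{5}$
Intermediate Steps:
$\left(\frac{Y - 116888}{49027 + 68079} + 335190\right) + \frac{-704 + \frac{1}{165349}}{-134157 - 59615} = \left(\frac{-83175 - 116888}{49027 + 68079} + 335190\right) + \frac{-704 + \frac{1}{165349}}{-134157 - 59615} = \left(- \frac{200063}{117106} + 335190\right) + \frac{-704 + \frac{1}{165349}}{-193772} = \left(\left(-200063\right) \frac{1}{117106} + 335190\right) - - \frac{116405695}{32040006428} = \left(- \frac{200063}{117106} + 335190\right) + \frac{116405695}{32040006428} = \frac{39252560077}{117106} + \frac{116405695}{32040006428} = \frac{628826145407170746813}{1876038496378684}$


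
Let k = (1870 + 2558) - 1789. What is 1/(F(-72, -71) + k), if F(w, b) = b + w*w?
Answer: 1/7752 ≈ 0.00012900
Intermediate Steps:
k = 2639 (k = 4428 - 1789 = 2639)
F(w, b) = b + w²
1/(F(-72, -71) + k) = 1/((-71 + (-72)²) + 2639) = 1/((-71 + 5184) + 2639) = 1/(5113 + 2639) = 1/7752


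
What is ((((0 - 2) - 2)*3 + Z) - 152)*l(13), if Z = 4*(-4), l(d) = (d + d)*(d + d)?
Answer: -121680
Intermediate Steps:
l(d) = 4*d² (l(d) = (2*d)*(2*d) = 4*d²)
Z = -16
((((0 - 2) - 2)*3 + Z) - 152)*l(13) = ((((0 - 2) - 2)*3 - 16) - 152)*(4*13²) = (((-2 - 2)*3 - 16) - 152)*(4*169) = ((-4*3 - 16) - 152)*676 = ((-12 - 16) - 152)*676 = (-28 - 152)*676 = -180*676 = -121680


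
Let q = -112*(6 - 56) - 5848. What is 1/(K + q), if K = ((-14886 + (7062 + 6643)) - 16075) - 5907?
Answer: -1/23411 ≈ -4.2715e-5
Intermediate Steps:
q = -248 (q = -112*(-50) - 5848 = 5600 - 5848 = -248)
K = -23163 (K = ((-14886 + 13705) - 16075) - 5907 = (-1181 - 16075) - 5907 = -17256 - 5907 = -23163)
1/(K + q) = 1/(-23163 - 248) = 1/(-23411) = -1/23411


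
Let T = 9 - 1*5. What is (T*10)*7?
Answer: 280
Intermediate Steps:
T = 4 (T = 9 - 5 = 4)
(T*10)*7 = (4*10)*7 = 40*7 = 280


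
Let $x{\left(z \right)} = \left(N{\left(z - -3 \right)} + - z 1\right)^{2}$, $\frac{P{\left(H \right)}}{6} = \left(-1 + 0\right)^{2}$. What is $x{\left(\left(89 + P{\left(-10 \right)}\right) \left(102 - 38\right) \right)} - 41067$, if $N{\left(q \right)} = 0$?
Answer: $36925333$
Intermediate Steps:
$P{\left(H \right)} = 6$ ($P{\left(H \right)} = 6 \left(-1 + 0\right)^{2} = 6 \left(-1\right)^{2} = 6 \cdot 1 = 6$)
$x{\left(z \right)} = z^{2}$ ($x{\left(z \right)} = \left(0 + - z 1\right)^{2} = \left(0 - z\right)^{2} = \left(- z\right)^{2} = z^{2}$)
$x{\left(\left(89 + P{\left(-10 \right)}\right) \left(102 - 38\right) \right)} - 41067 = \left(\left(89 + 6\right) \left(102 - 38\right)\right)^{2} - 41067 = \left(95 \cdot 64\right)^{2} - 41067 = 6080^{2} - 41067 = 36966400 - 41067 = 36925333$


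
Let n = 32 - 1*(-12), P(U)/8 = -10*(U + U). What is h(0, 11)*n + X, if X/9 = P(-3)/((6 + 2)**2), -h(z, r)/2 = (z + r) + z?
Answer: -1801/2 ≈ -900.50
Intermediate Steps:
h(z, r) = -4*z - 2*r (h(z, r) = -2*((z + r) + z) = -2*((r + z) + z) = -2*(r + 2*z) = -4*z - 2*r)
P(U) = -160*U (P(U) = 8*(-10*(U + U)) = 8*(-20*U) = -160*U)
X = 135/2 (X = 9*((-160*(-3))/((6 + 2)**2)) = 9*(480/(8**2)) = 9*(480/64) = 9*(480*(1/64)) = 9*(15/2) = 135/2 ≈ 67.500)
n = 44 (n = 32 + 12 = 44)
h(0, 11)*n + X = (-4*0 - 2*11)*44 + 135/2 = (0 - 22)*44 + 135/2 = -22*44 + 135/2 = -968 + 135/2 = -1801/2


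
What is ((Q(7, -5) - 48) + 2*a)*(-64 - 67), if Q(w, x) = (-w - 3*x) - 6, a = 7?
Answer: 4192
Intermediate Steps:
Q(w, x) = -6 - w - 3*x
((Q(7, -5) - 48) + 2*a)*(-64 - 67) = (((-6 - 1*7 - 3*(-5)) - 48) + 2*7)*(-64 - 67) = (((-6 - 7 + 15) - 48) + 14)*(-131) = ((2 - 48) + 14)*(-131) = (-46 + 14)*(-131) = -32*(-131) = 4192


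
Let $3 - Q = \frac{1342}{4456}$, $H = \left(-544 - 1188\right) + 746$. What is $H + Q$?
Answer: $- \frac{2190795}{2228} \approx -983.3$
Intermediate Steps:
$H = -986$ ($H = -1732 + 746 = -986$)
$Q = \frac{6013}{2228}$ ($Q = 3 - \frac{1342}{4456} = 3 - 1342 \cdot \frac{1}{4456} = 3 - \frac{671}{2228} = \frac{6013}{2228} \approx 2.6988$)
$H + Q = -986 + \frac{6013}{2228} = - \frac{2190795}{2228}$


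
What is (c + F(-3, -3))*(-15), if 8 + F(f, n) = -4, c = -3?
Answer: 225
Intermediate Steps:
F(f, n) = -12 (F(f, n) = -8 - 4 = -12)
(c + F(-3, -3))*(-15) = (-3 - 12)*(-15) = -15*(-15) = 225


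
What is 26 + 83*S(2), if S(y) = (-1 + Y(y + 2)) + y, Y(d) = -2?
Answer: -57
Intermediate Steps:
S(y) = -3 + y (S(y) = (-1 - 2) + y = -3 + y)
26 + 83*S(2) = 26 + 83*(-3 + 2) = 26 + 83*(-1) = 26 - 83 = -57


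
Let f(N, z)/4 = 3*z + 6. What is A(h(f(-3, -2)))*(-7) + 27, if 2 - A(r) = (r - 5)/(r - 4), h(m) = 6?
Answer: 33/2 ≈ 16.500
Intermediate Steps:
f(N, z) = 24 + 12*z (f(N, z) = 4*(3*z + 6) = 4*(6 + 3*z) = 24 + 12*z)
A(r) = 2 - (-5 + r)/(-4 + r) (A(r) = 2 - (r - 5)/(r - 4) = 2 - (-5 + r)/(-4 + r))
A(h(f(-3, -2)))*(-7) + 27 = ((-3 + 6)/(-4 + 6))*(-7) + 27 = (3/2)*(-7) + 27 = -21/2 + 27 = 33/2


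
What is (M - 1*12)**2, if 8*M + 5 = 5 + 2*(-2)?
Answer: 625/4 ≈ 156.25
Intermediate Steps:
M = -1/2 (M = -5/8 + (5 + 2*(-2))/8 = -5/8 + (5 - 4)/8 = -5/8 + (1/8)*1 = -5/8 + 1/8 = -1/2 ≈ -0.50000)
(M - 1*12)**2 = (-1/2 - 1*12)**2 = (-1/2 - 12)**2 = (-25/2)**2 = 625/4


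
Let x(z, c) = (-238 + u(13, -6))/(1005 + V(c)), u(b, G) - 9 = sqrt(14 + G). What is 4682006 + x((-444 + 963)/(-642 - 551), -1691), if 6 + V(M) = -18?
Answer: 4593047657/981 + 2*sqrt(2)/981 ≈ 4.6820e+6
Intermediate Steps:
V(M) = -24 (V(M) = -6 - 18 = -24)
u(b, G) = 9 + sqrt(14 + G)
x(z, c) = -229/981 + 2*sqrt(2)/981 (x(z, c) = (-238 + (9 + sqrt(14 - 6)))/(1005 - 24) = (-238 + (9 + sqrt(8)))/981 = (-238 + (9 + 2*sqrt(2)))*(1/981) = (-229 + 2*sqrt(2))*(1/981) = -229/981 + 2*sqrt(2)/981)
4682006 + x((-444 + 963)/(-642 - 551), -1691) = 4682006 + (-229/981 + 2*sqrt(2)/981) = 4593047657/981 + 2*sqrt(2)/981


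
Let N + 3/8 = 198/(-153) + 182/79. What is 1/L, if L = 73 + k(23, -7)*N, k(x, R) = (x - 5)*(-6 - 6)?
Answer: -1343/86074 ≈ -0.015603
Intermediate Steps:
N = 6819/10744 (N = -3/8 + (198/(-153) + 182/79) = -3/8 + (198*(-1/153) + 182*(1/79)) = -3/8 + (-22/17 + 182/79) = -3/8 + 1356/1343 = 6819/10744 ≈ 0.63468)
k(x, R) = 60 - 12*x (k(x, R) = (-5 + x)*(-12) = 60 - 12*x)
L = -86074/1343 (L = 73 + (60 - 12*23)*(6819/10744) = 73 + (60 - 276)*(6819/10744) = 73 - 216*6819/10744 = 73 - 184113/1343 = -86074/1343 ≈ -64.091)
1/L = 1/(-86074/1343) = -1343/86074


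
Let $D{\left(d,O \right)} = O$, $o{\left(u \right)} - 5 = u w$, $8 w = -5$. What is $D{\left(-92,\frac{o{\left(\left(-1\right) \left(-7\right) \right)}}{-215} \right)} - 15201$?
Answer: $- \frac{5229145}{344} \approx -15201.0$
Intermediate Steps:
$w = - \frac{5}{8}$ ($w = \frac{1}{8} \left(-5\right) = - \frac{5}{8} \approx -0.625$)
$o{\left(u \right)} = 5 - \frac{5 u}{8}$ ($o{\left(u \right)} = 5 + u \left(- \frac{5}{8}\right) = 5 - \frac{5 u}{8}$)
$D{\left(-92,\frac{o{\left(\left(-1\right) \left(-7\right) \right)}}{-215} \right)} - 15201 = \frac{5 - \frac{5 \left(\left(-1\right) \left(-7\right)\right)}{8}}{-215} - 15201 = \left(5 - \frac{35}{8}\right) \left(- \frac{1}{215}\right) - 15201 = \frac{5}{8} \left(- \frac{1}{215}\right) - 15201 = - \frac{1}{344} - 15201 = - \frac{5229145}{344}$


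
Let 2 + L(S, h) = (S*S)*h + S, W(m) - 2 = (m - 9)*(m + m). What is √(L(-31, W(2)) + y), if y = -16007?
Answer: I*√41026 ≈ 202.55*I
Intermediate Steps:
W(m) = 2 + 2*m*(-9 + m) (W(m) = 2 + (m - 9)*(m + m) = 2 + (-9 + m)*(2*m) = 2 + 2*m*(-9 + m))
L(S, h) = -2 + S + h*S² (L(S, h) = -2 + ((S*S)*h + S) = -2 + (S²*h + S) = -2 + (h*S² + S) = -2 + (S + h*S²) = -2 + S + h*S²)
√(L(-31, W(2)) + y) = √((-2 - 31 + (2 - 18*2 + 2*2²)*(-31)²) - 16007) = √((-2 - 31 + (2 - 36 + 2*4)*961) - 16007) = √((-2 - 31 + (2 - 36 + 8)*961) - 16007) = √((-2 - 31 - 26*961) - 16007) = √((-2 - 31 - 24986) - 16007) = √(-25019 - 16007) = √(-41026) = I*√41026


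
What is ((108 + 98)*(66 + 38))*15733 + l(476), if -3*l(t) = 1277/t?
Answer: 481327093699/1428 ≈ 3.3706e+8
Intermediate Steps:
l(t) = -1277/(3*t)
((108 + 98)*(66 + 38))*15733 + l(476) = ((108 + 98)*(66 + 38))*15733 - 1277/3/476 = (206*104)*15733 - 1277/3*1/476 = 21424*15733 - 1277/1428 = 337063792 - 1277/1428 = 481327093699/1428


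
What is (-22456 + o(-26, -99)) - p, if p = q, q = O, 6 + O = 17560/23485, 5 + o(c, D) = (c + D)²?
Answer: -32084022/4697 ≈ -6830.8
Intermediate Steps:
o(c, D) = -5 + (D + c)² (o(c, D) = -5 + (c + D)² = -5 + (D + c)²)
O = -24670/4697 (O = -6 + 17560/23485 = -6 + 17560*(1/23485) = -6 + 3512/4697 = -24670/4697 ≈ -5.2523)
q = -24670/4697 ≈ -5.2523
p = -24670/4697 ≈ -5.2523
(-22456 + o(-26, -99)) - p = (-22456 + (-5 + (-99 - 26)²)) - 1*(-24670/4697) = (-22456 + (-5 + (-125)²)) + 24670/4697 = (-22456 + (-5 + 15625)) + 24670/4697 = (-22456 + 15620) + 24670/4697 = -6836 + 24670/4697 = -32084022/4697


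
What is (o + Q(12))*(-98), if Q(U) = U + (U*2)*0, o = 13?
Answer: -2450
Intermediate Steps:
Q(U) = U (Q(U) = U + (2*U)*0 = U + 0 = U)
(o + Q(12))*(-98) = (13 + 12)*(-98) = 25*(-98) = -2450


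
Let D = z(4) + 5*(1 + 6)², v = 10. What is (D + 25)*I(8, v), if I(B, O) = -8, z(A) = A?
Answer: -2192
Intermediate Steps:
D = 249 (D = 4 + 5*(1 + 6)² = 4 + 5*7² = 4 + 5*49 = 4 + 245 = 249)
(D + 25)*I(8, v) = (249 + 25)*(-8) = 274*(-8) = -2192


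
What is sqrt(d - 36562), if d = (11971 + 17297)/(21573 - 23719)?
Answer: 2*I*sqrt(10527648295)/1073 ≈ 191.25*I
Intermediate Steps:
d = -14634/1073 (d = 29268/(-2146) = 29268*(-1/2146) = -14634/1073 ≈ -13.638)
sqrt(d - 36562) = sqrt(-14634/1073 - 36562) = sqrt(-39245660/1073) = 2*I*sqrt(10527648295)/1073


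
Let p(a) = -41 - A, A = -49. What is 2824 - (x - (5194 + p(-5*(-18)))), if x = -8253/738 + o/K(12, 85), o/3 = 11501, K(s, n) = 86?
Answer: 13462242/1763 ≈ 7636.0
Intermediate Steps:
o = 34503 (o = 3*11501 = 34503)
p(a) = 8 (p(a) = -41 - 1*(-49) = -41 + 49 = 8)
x = 687596/1763 (x = -8253/738 + 34503/86 = -8253*1/738 + 34503*(1/86) = -917/82 + 34503/86 = 687596/1763 ≈ 390.01)
2824 - (x - (5194 + p(-5*(-18)))) = 2824 - (687596/1763 - (5194 + 8)) = 2824 - (687596/1763 - 1*5202) = 2824 - (687596/1763 - 5202) = 2824 - 1*(-8483530/1763) = 2824 + 8483530/1763 = 13462242/1763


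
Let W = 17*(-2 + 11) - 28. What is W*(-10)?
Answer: -1250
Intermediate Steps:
W = 125 (W = 17*9 - 28 = 153 - 28 = 125)
W*(-10) = 125*(-10) = -1250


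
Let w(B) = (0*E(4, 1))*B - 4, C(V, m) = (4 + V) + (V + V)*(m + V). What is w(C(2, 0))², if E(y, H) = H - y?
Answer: 16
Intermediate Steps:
C(V, m) = 4 + V + 2*V*(V + m) (C(V, m) = (4 + V) + (2*V)*(V + m) = (4 + V) + 2*V*(V + m) = 4 + V + 2*V*(V + m))
w(B) = -4 (w(B) = (0*(1 - 1*4))*B - 4 = (0*(1 - 4))*B - 4 = (0*(-3))*B - 4 = 0*B - 4 = 0 - 4 = -4)
w(C(2, 0))² = (-4)² = 16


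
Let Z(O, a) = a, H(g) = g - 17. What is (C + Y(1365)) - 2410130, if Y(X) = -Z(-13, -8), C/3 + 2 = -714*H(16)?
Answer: -2407986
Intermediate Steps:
H(g) = -17 + g
C = 2136 (C = -6 + 3*(-714*(-17 + 16)) = -6 + 3*(-714*(-1)) = -6 + 3*714 = -6 + 2142 = 2136)
Y(X) = 8 (Y(X) = -1*(-8) = 8)
(C + Y(1365)) - 2410130 = (2136 + 8) - 2410130 = 2144 - 2410130 = -2407986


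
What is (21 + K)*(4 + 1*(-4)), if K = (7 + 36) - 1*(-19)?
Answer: 0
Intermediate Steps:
K = 62 (K = 43 + 19 = 62)
(21 + K)*(4 + 1*(-4)) = (21 + 62)*(4 + 1*(-4)) = 83*(4 - 4) = 83*0 = 0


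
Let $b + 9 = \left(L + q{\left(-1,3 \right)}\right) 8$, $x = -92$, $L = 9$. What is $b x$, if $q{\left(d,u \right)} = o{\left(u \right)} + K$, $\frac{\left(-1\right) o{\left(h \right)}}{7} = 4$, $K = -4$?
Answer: $17756$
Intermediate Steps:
$o{\left(h \right)} = -28$ ($o{\left(h \right)} = \left(-7\right) 4 = -28$)
$q{\left(d,u \right)} = -32$ ($q{\left(d,u \right)} = -28 - 4 = -32$)
$b = -193$ ($b = -9 + \left(9 - 32\right) 8 = -9 - 184 = -193$)
$b x = \left(-193\right) \left(-92\right) = 17756$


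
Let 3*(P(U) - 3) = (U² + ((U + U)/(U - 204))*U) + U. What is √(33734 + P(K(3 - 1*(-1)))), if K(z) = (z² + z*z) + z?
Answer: √1674617/7 ≈ 184.87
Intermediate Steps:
K(z) = z + 2*z² (K(z) = (z² + z²) + z = 2*z² + z = z + 2*z²)
P(U) = 3 + U/3 + U²/3 + 2*U²/(3*(-204 + U)) (P(U) = 3 + ((U² + ((U + U)/(U - 204))*U) + U)/3 = 3 + ((U² + ((2*U)/(-204 + U))*U) + U)/3 = 3 + ((U² + (2*U/(-204 + U))*U) + U)/3 = 3 + ((U² + 2*U²/(-204 + U)) + U)/3 = 3 + (U + U² + 2*U²/(-204 + U))/3 = 3 + (U/3 + U²/3 + 2*U²/(3*(-204 + U))) = 3 + U/3 + U²/3 + 2*U²/(3*(-204 + U)))
√(33734 + P(K(3 - 1*(-1)))) = √(33734 + (-1836 + ((3 - 1*(-1))*(1 + 2*(3 - 1*(-1))))³ - 201*(1 + 2*(3 - 1*(-1)))²*(3 - 1*(-1))² - 195*(3 - 1*(-1))*(1 + 2*(3 - 1*(-1))))/(3*(-204 + (3 - 1*(-1))*(1 + 2*(3 - 1*(-1)))))) = √(33734 + (-1836 + ((3 + 1)*(1 + 2*(3 + 1)))³ - 201*(1 + 2*(3 + 1))²*(3 + 1)² - 195*(3 + 1)*(1 + 2*(3 + 1)))/(3*(-204 + (3 + 1)*(1 + 2*(3 + 1))))) = √(33734 + (-1836 + (4*(1 + 2*4))³ - 201*16*(1 + 2*4)² - 780*(1 + 2*4))/(3*(-204 + 4*(1 + 2*4)))) = √(33734 + (-1836 + (4*(1 + 8))³ - 201*16*(1 + 8)² - 780*(1 + 8))/(3*(-204 + 4*(1 + 8)))) = √(33734 + (-1836 + (4*9)³ - 201*(4*9)² - 780*9)/(3*(-204 + 4*9))) = √(33734 + (-1836 + 36³ - 201*36² - 195*36)/(3*(-204 + 36))) = √(33734 + (⅓)*(-1836 + 46656 - 201*1296 - 7020)/(-168)) = √(33734 + (⅓)*(-1/168)*(-1836 + 46656 - 260496 - 7020)) = √(33734 + (⅓)*(-1/168)*(-222696)) = √(33734 + 3093/7) = √(239231/7) = √1674617/7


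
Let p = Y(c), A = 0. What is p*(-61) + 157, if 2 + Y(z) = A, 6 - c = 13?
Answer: 279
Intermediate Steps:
c = -7 (c = 6 - 1*13 = 6 - 13 = -7)
Y(z) = -2 (Y(z) = -2 + 0 = -2)
p = -2
p*(-61) + 157 = -2*(-61) + 157 = 122 + 157 = 279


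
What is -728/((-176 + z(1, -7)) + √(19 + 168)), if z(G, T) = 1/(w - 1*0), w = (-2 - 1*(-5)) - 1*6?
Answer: 577668/139079 + 3276*√187/139079 ≈ 4.4756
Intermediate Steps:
w = -3 (w = (-2 + 5) - 6 = 3 - 6 = -3)
z(G, T) = -⅓ (z(G, T) = 1/(-3 - 1*0) = 1/(-3 + 0) = 1/(-3) = -⅓)
-728/((-176 + z(1, -7)) + √(19 + 168)) = -728/((-176 - ⅓) + √(19 + 168)) = -728/(-529/3 + √187)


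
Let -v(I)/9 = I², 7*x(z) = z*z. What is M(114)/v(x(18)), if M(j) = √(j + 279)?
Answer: -49*√393/944784 ≈ -0.0010282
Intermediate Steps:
x(z) = z²/7 (x(z) = (z*z)/7 = z²/7)
v(I) = -9*I²
M(j) = √(279 + j)
M(114)/v(x(18)) = √(279 + 114)/((-9*((⅐)*18²)²)) = √393/((-9*((⅐)*324)²)) = √393/((-9*(324/7)²)) = √393/((-9*104976/49)) = √393/(-944784/49) = √393*(-49/944784) = -49*√393/944784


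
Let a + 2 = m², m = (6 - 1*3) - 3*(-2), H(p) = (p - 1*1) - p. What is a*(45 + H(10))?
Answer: 3476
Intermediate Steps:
H(p) = -1 (H(p) = (p - 1) - p = (-1 + p) - p = -1)
m = 9 (m = (6 - 3) + 6 = 3 + 6 = 9)
a = 79 (a = -2 + 9² = -2 + 81 = 79)
a*(45 + H(10)) = 79*(45 - 1) = 79*44 = 3476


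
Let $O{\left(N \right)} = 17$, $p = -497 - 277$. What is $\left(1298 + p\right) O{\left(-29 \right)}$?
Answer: $8908$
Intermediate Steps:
$p = -774$
$\left(1298 + p\right) O{\left(-29 \right)} = \left(1298 - 774\right) 17 = 524 \cdot 17 = 8908$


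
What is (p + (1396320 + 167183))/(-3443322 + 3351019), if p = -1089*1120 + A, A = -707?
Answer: -343116/92303 ≈ -3.7173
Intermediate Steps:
p = -1220387 (p = -1089*1120 - 707 = -1219680 - 707 = -1220387)
(p + (1396320 + 167183))/(-3443322 + 3351019) = (-1220387 + (1396320 + 167183))/(-3443322 + 3351019) = (-1220387 + 1563503)/(-92303) = 343116*(-1/92303) = -343116/92303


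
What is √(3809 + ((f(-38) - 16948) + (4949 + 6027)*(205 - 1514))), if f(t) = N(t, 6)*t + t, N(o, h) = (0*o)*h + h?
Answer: I*√14380989 ≈ 3792.2*I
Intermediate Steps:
N(o, h) = h (N(o, h) = 0*h + h = 0 + h = h)
f(t) = 7*t (f(t) = 6*t + t = 7*t)
√(3809 + ((f(-38) - 16948) + (4949 + 6027)*(205 - 1514))) = √(3809 + ((7*(-38) - 16948) + (4949 + 6027)*(205 - 1514))) = √(3809 + ((-266 - 16948) + 10976*(-1309))) = √(3809 + (-17214 - 14367584)) = √(3809 - 14384798) = √(-14380989) = I*√14380989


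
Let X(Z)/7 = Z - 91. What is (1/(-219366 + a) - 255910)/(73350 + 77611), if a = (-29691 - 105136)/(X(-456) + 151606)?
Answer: -1185133256153281/699108676796407 ≈ -1.6952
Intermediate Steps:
X(Z) = -637 + 7*Z (X(Z) = 7*(Z - 91) = 7*(-91 + Z) = -637 + 7*Z)
a = -19261/21111 (a = (-29691 - 105136)/((-637 + 7*(-456)) + 151606) = -134827/((-637 - 3192) + 151606) = -134827/(-3829 + 151606) = -134827/147777 = -134827*1/147777 = -19261/21111 ≈ -0.91237)
(1/(-219366 + a) - 255910)/(73350 + 77611) = (1/(-219366 - 19261/21111) - 255910)/(73350 + 77611) = (1/(-4631054887/21111) - 255910)/150961 = (-21111/4631054887 - 255910)*(1/150961) = -1185133256153281/4631054887*1/150961 = -1185133256153281/699108676796407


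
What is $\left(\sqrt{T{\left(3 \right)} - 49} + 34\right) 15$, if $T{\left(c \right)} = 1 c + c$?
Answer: $510 + 15 i \sqrt{43} \approx 510.0 + 98.362 i$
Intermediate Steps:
$T{\left(c \right)} = 2 c$ ($T{\left(c \right)} = c + c = 2 c$)
$\left(\sqrt{T{\left(3 \right)} - 49} + 34\right) 15 = \left(\sqrt{2 \cdot 3 - 49} + 34\right) 15 = \left(\sqrt{6 - 49} + 34\right) 15 = \left(\sqrt{-43} + 34\right) 15 = \left(i \sqrt{43} + 34\right) 15 = \left(34 + i \sqrt{43}\right) 15 = 510 + 15 i \sqrt{43}$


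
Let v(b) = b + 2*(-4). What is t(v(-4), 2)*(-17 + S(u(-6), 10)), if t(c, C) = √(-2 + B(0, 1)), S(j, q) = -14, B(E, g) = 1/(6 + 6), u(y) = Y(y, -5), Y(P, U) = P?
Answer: -31*I*√69/6 ≈ -42.918*I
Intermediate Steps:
u(y) = y
v(b) = -8 + b (v(b) = b - 8 = -8 + b)
B(E, g) = 1/12
t(c, C) = I*√69/6 (t(c, C) = √(-2 + 1/12) = √(-23/12) = I*√69/6)
t(v(-4), 2)*(-17 + S(u(-6), 10)) = (I*√69/6)*(-17 - 14) = (I*√69/6)*(-31) = -31*I*√69/6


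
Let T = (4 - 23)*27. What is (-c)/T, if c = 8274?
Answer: 2758/171 ≈ 16.129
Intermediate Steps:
T = -513 (T = -19*27 = -513)
(-c)/T = -1*8274/(-513) = -8274*(-1/513) = 2758/171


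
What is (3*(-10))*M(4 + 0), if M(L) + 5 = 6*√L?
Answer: -210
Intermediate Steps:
M(L) = -5 + 6*√L
(3*(-10))*M(4 + 0) = (3*(-10))*(-5 + 6*√(4 + 0)) = -30*(-5 + 6*√4) = -30*(-5 + 6*2) = -30*(-5 + 12) = -30*7 = -210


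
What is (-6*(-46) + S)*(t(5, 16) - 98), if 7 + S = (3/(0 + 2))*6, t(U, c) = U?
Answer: -25854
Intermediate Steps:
S = 2 (S = -7 + (3/(0 + 2))*6 = -7 + (3/2)*6 = -7 + 9 = 2)
(-6*(-46) + S)*(t(5, 16) - 98) = (-6*(-46) + 2)*(5 - 98) = (276 + 2)*(-93) = 278*(-93) = -25854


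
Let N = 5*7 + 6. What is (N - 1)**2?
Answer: 1600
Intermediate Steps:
N = 41 (N = 35 + 6 = 41)
(N - 1)**2 = (41 - 1)**2 = 40**2 = 1600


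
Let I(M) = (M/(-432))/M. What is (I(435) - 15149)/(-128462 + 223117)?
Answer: -6544369/40890960 ≈ -0.16004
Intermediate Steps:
I(M) = -1/432 (I(M) = (M*(-1/432))/M = (-M/432)/M = -1/432)
(I(435) - 15149)/(-128462 + 223117) = (-1/432 - 15149)/(-128462 + 223117) = -6544369/432/94655 = -6544369/432*1/94655 = -6544369/40890960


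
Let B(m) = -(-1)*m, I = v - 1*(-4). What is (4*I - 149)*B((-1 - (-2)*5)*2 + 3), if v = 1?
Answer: -2709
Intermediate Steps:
I = 5 (I = 1 - 1*(-4) = 1 + 4 = 5)
B(m) = m
(4*I - 149)*B((-1 - (-2)*5)*2 + 3) = (4*5 - 149)*((-1 - (-2)*5)*2 + 3) = (20 - 149)*((-1 - 1*(-10))*2 + 3) = -129*((-1 + 10)*2 + 3) = -129*(9*2 + 3) = -129*(18 + 3) = -129*21 = -2709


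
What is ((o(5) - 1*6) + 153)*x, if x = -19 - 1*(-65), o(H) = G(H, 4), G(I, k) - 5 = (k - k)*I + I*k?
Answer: 7912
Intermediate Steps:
G(I, k) = 5 + I*k (G(I, k) = 5 + ((k - k)*I + I*k) = 5 + (0*I + I*k) = 5 + (0 + I*k) = 5 + I*k)
o(H) = 5 + 4*H (o(H) = 5 + H*4 = 5 + 4*H)
x = 46 (x = -19 + 65 = 46)
((o(5) - 1*6) + 153)*x = (((5 + 4*5) - 1*6) + 153)*46 = (((5 + 20) - 6) + 153)*46 = ((25 - 6) + 153)*46 = (19 + 153)*46 = 172*46 = 7912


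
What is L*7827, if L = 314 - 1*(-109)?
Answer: 3310821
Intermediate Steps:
L = 423 (L = 314 + 109 = 423)
L*7827 = 423*7827 = 3310821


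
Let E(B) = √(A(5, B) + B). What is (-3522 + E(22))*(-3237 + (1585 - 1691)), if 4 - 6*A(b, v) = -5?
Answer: 11774046 - 3343*√94/2 ≈ 1.1758e+7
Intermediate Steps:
A(b, v) = 3/2 (A(b, v) = ⅔ - ⅙*(-5) = ⅔ + ⅚ = 3/2)
E(B) = √(3/2 + B)
(-3522 + E(22))*(-3237 + (1585 - 1691)) = (-3522 + √(6 + 4*22)/2)*(-3237 + (1585 - 1691)) = (-3522 + √(6 + 88)/2)*(-3237 - 106) = (-3522 + √94/2)*(-3343) = 11774046 - 3343*√94/2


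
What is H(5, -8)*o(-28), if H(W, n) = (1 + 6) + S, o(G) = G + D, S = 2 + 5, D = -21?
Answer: -686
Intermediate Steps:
S = 7
o(G) = -21 + G (o(G) = G - 21 = -21 + G)
H(W, n) = 14 (H(W, n) = (1 + 6) + 7 = 7 + 7 = 14)
H(5, -8)*o(-28) = 14*(-21 - 28) = 14*(-49) = -686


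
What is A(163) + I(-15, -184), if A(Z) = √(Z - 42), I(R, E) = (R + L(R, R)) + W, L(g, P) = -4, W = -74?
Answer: -82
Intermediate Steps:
I(R, E) = -78 + R (I(R, E) = (R - 4) - 74 = (-4 + R) - 74 = -78 + R)
A(Z) = √(-42 + Z)
A(163) + I(-15, -184) = √(-42 + 163) + (-78 - 15) = √121 - 93 = 11 - 93 = -82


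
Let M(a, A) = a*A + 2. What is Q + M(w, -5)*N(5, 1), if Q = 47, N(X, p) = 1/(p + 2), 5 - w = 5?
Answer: 143/3 ≈ 47.667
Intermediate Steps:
w = 0 (w = 5 - 1*5 = 5 - 5 = 0)
N(X, p) = 1/(2 + p)
M(a, A) = 2 + A*a (M(a, A) = A*a + 2 = 2 + A*a)
Q + M(w, -5)*N(5, 1) = 47 + (2 - 5*0)/(2 + 1) = 47 + (2 + 0)/3 = 47 + 2*(⅓) = 47 + ⅔ = 143/3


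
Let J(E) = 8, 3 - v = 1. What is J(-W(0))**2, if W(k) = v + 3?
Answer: 64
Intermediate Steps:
v = 2 (v = 3 - 1*1 = 3 - 1 = 2)
W(k) = 5 (W(k) = 2 + 3 = 5)
J(-W(0))**2 = 8**2 = 64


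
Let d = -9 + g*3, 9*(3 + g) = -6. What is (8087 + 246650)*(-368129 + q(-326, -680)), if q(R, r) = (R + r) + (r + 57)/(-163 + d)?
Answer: -17207759975434/183 ≈ -9.4031e+10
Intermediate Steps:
g = -11/3 (g = -3 + (⅑)*(-6) = -3 - ⅔ = -11/3 ≈ -3.6667)
d = -20 (d = -9 - 11/3*3 = -9 - 11 = -20)
q(R, r) = -19/61 + R + 182*r/183 (q(R, r) = (R + r) + (r + 57)/(-163 - 20) = (R + r) + (57 + r)/(-183) = (R + r) + (57 + r)*(-1/183) = (R + r) + (-19/61 - r/183) = -19/61 + R + 182*r/183)
(8087 + 246650)*(-368129 + q(-326, -680)) = (8087 + 246650)*(-368129 + (-19/61 - 326 + (182/183)*(-680))) = 254737*(-368129 + (-19/61 - 326 - 123760/183)) = 254737*(-368129 - 183475/183) = 254737*(-67551082/183) = -17207759975434/183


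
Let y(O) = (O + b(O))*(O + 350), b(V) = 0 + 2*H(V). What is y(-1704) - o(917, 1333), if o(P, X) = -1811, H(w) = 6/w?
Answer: 163941594/71 ≈ 2.3090e+6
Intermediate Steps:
b(V) = 12/V (b(V) = 0 + 2*(6/V) = 0 + 12/V = 12/V)
y(O) = (350 + O)*(O + 12/O) (y(O) = (O + 12/O)*(O + 350) = (O + 12/O)*(350 + O) = (350 + O)*(O + 12/O))
y(-1704) - o(917, 1333) = (12 + (-1704)² + 350*(-1704) + 4200/(-1704)) - 1*(-1811) = (12 + 2903616 - 596400 + 4200*(-1/1704)) + 1811 = (12 + 2903616 - 596400 - 175/71) + 1811 = 163813013/71 + 1811 = 163941594/71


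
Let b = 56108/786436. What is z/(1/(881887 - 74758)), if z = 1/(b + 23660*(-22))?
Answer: -52896275187/34112967551 ≈ -1.5506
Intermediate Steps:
b = 14027/196609 (b = 56108*(1/786436) = 14027/196609 ≈ 0.071345)
z = -196609/102338902653 (z = 1/(14027/196609 + 23660*(-22)) = 1/(14027/196609 - 520520) = 1/(-102338902653/196609) = -196609/102338902653 ≈ -1.9212e-6)
z/(1/(881887 - 74758)) = -196609/(102338902653*(1/(881887 - 74758))) = -196609/(102338902653*(1/807129)) = -196609/(102338902653*1/807129) = -196609/102338902653*807129 = -52896275187/34112967551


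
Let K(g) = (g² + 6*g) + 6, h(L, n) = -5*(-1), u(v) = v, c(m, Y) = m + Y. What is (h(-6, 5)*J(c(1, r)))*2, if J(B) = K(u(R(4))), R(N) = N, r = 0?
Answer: 460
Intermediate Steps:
c(m, Y) = Y + m
h(L, n) = 5
K(g) = 6 + g² + 6*g
J(B) = 46 (J(B) = 6 + 4² + 6*4 = 6 + 16 + 24 = 46)
(h(-6, 5)*J(c(1, r)))*2 = (5*46)*2 = 230*2 = 460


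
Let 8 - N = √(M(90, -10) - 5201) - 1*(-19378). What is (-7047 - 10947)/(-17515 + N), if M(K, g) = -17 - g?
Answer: 221236230/453502811 - 11996*I*√1302/453502811 ≈ 0.48784 - 0.00095447*I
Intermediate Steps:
N = -19370 - 2*I*√1302 (N = 8 - (√((-17 - 1*(-10)) - 5201) - 1*(-19378)) = 8 - (√((-17 + 10) - 5201) + 19378) = 8 - (√(-7 - 5201) + 19378) = 8 - (√(-5208) + 19378) = 8 - (2*I*√1302 + 19378) = 8 - (19378 + 2*I*√1302) = 8 + (-19378 - 2*I*√1302) = -19370 - 2*I*√1302 ≈ -19370.0 - 72.167*I)
(-7047 - 10947)/(-17515 + N) = (-7047 - 10947)/(-17515 + (-19370 - 2*I*√1302)) = -17994/(-36885 - 2*I*√1302)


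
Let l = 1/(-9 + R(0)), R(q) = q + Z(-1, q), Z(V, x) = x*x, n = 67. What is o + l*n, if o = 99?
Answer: 824/9 ≈ 91.556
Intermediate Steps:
Z(V, x) = x²
R(q) = q + q²
l = -⅑ (l = 1/(-9 + 0*(1 + 0)) = 1/(-9 + 0*1) = 1/(-9 + 0) = 1/(-9) = -⅑ ≈ -0.11111)
o + l*n = 99 - ⅑*67 = 99 - 67/9 = 824/9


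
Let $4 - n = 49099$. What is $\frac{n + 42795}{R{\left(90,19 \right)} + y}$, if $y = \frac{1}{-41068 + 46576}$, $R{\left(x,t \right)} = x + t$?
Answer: $- \frac{34700400}{600373} \approx -57.798$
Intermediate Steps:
$n = -49095$ ($n = 4 - 49099 = -49095$)
$R{\left(x,t \right)} = t + x$
$y = \frac{1}{5508} \approx 0.00018155$
$\frac{n + 42795}{R{\left(90,19 \right)} + y} = \frac{-49095 + 42795}{\left(19 + 90\right) + \frac{1}{5508}} = - \frac{6300}{109 + \frac{1}{5508}} = - \frac{6300}{\frac{600373}{5508}} = \left(-6300\right) \frac{5508}{600373} = - \frac{34700400}{600373}$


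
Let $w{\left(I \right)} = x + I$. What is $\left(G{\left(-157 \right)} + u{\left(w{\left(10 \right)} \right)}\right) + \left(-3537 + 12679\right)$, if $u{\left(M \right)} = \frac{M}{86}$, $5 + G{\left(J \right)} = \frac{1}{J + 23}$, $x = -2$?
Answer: $\frac{52647887}{5762} \approx 9137.1$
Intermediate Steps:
$w{\left(I \right)} = -2 + I$
$G{\left(J \right)} = -5 + \frac{1}{23 + J}$ ($G{\left(J \right)} = -5 + \frac{1}{J + 23} = -5 + \frac{1}{23 + J}$)
$u{\left(M \right)} = \frac{M}{86}$ ($u{\left(M \right)} = M \frac{1}{86} = \frac{M}{86}$)
$\left(G{\left(-157 \right)} + u{\left(w{\left(10 \right)} \right)}\right) + \left(-3537 + 12679\right) = \left(\frac{-114 - -785}{23 - 157} + \frac{-2 + 10}{86}\right) + \left(-3537 + 12679\right) = \left(\frac{-114 + 785}{-134} + \frac{1}{86} \cdot 8\right) + 9142 = \left(\left(- \frac{1}{134}\right) 671 + \frac{4}{43}\right) + 9142 = \left(- \frac{671}{134} + \frac{4}{43}\right) + 9142 = - \frac{28317}{5762} + 9142 = \frac{52647887}{5762}$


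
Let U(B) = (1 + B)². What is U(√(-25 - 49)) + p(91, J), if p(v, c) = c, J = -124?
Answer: -197 + 2*I*√74 ≈ -197.0 + 17.205*I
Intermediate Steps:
U(√(-25 - 49)) + p(91, J) = (1 + √(-25 - 49))² - 124 = (1 + √(-74))² - 124 = (1 + I*√74)² - 124 = -124 + (1 + I*√74)²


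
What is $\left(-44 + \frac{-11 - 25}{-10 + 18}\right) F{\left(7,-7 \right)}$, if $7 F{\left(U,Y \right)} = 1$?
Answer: $- \frac{97}{14} \approx -6.9286$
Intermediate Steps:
$F{\left(U,Y \right)} = \frac{1}{7}$ ($F{\left(U,Y \right)} = \frac{1}{7} \cdot 1 = \frac{1}{7}$)
$\left(-44 + \frac{-11 - 25}{-10 + 18}\right) F{\left(7,-7 \right)} = \left(-44 + \frac{-11 - 25}{-10 + 18}\right) \frac{1}{7} = \left(-44 - \frac{36}{8}\right) \frac{1}{7} = \left(-44 - \frac{9}{2}\right) \frac{1}{7} = \left(- \frac{97}{2}\right) \frac{1}{7} = - \frac{97}{14}$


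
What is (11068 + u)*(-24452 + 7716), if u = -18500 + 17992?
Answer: -176732160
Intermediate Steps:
u = -508
(11068 + u)*(-24452 + 7716) = (11068 - 508)*(-24452 + 7716) = 10560*(-16736) = -176732160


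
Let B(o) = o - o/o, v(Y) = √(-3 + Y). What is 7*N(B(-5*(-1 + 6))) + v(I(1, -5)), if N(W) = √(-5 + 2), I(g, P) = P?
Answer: I*(2*√2 + 7*√3) ≈ 14.953*I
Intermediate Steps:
B(o) = -1 + o (B(o) = o - 1*1 = o - 1 = -1 + o)
N(W) = I*√3 (N(W) = √(-3) = I*√3)
7*N(B(-5*(-1 + 6))) + v(I(1, -5)) = 7*(I*√3) + √(-3 - 5) = 7*I*√3 + √(-8) = 7*I*√3 + 2*I*√2 = 2*I*√2 + 7*I*√3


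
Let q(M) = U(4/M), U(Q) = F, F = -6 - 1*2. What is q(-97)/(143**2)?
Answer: -8/20449 ≈ -0.00039122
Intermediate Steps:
F = -8 (F = -6 - 2 = -8)
U(Q) = -8
q(M) = -8
q(-97)/(143**2) = -8/(143**2) = -8/20449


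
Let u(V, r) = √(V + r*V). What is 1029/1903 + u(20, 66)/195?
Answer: 1029/1903 + 2*√335/195 ≈ 0.72845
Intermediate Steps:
u(V, r) = √(V + V*r)
1029/1903 + u(20, 66)/195 = 1029/1903 + √(20*(1 + 66))/195 = 1029*(1/1903) + √(20*67)*(1/195) = 1029/1903 + √1340*(1/195) = 1029/1903 + (2*√335)*(1/195) = 1029/1903 + 2*√335/195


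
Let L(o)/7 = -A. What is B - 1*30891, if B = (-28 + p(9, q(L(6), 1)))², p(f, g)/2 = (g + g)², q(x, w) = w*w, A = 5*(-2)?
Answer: -30491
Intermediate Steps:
A = -10
L(o) = 70 (L(o) = 7*(-1*(-10)) = 7*10 = 70)
q(x, w) = w²
p(f, g) = 8*g² (p(f, g) = 2*(g + g)² = 2*(2*g)² = 2*(4*g²) = 8*g²)
B = 400 (B = (-28 + 8*(1²)²)² = (-28 + 8*1²)² = (-28 + 8*1)² = (-28 + 8)² = (-20)² = 400)
B - 1*30891 = 400 - 1*30891 = 400 - 30891 = -30491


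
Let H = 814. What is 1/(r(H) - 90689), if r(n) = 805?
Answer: -1/89884 ≈ -1.1125e-5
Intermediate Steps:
1/(r(H) - 90689) = 1/(805 - 90689) = 1/(-89884) = -1/89884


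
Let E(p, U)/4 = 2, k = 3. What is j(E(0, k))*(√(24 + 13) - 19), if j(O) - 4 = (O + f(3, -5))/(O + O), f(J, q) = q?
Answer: -1273/16 + 67*√37/16 ≈ -54.091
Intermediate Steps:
E(p, U) = 8 (E(p, U) = 4*2 = 8)
j(O) = 4 + (-5 + O)/(2*O) (j(O) = 4 + (O - 5)/(O + O) = 4 + (-5 + O)/((2*O)) = 4 + (-5 + O)*(1/(2*O)) = 4 + (-5 + O)/(2*O))
j(E(0, k))*(√(24 + 13) - 19) = ((½)*(-5 + 9*8)/8)*(√(24 + 13) - 19) = ((½)*(⅛)*(-5 + 72))*(√37 - 19) = ((½)*(⅛)*67)*(-19 + √37) = 67*(-19 + √37)/16 = -1273/16 + 67*√37/16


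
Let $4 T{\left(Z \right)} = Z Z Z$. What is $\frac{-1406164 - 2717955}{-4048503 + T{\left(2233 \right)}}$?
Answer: $- \frac{16496476}{11118189325} \approx -0.0014837$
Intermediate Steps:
$T{\left(Z \right)} = \frac{Z^{3}}{4}$ ($T{\left(Z \right)} = \frac{Z Z Z}{4} = \frac{Z^{2} Z}{4} = \frac{Z^{3}}{4}$)
$\frac{-1406164 - 2717955}{-4048503 + T{\left(2233 \right)}} = \frac{-1406164 - 2717955}{-4048503 + \frac{2233^{3}}{4}} = \frac{-1406164 - 2717955}{-4048503 + \frac{1}{4} \cdot 11134383337} = \frac{-1406164 - 2717955}{-4048503 + \frac{11134383337}{4}} = - \frac{4124119}{\frac{11118189325}{4}} = \left(-4124119\right) \frac{4}{11118189325} = - \frac{16496476}{11118189325}$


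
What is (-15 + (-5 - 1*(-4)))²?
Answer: 256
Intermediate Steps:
(-15 + (-5 - 1*(-4)))² = (-15 + (-5 + 4))² = (-15 - 1)² = (-16)² = 256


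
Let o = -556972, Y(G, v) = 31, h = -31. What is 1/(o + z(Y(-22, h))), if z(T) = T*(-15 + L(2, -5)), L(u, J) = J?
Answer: -1/557592 ≈ -1.7934e-6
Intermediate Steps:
z(T) = -20*T (z(T) = T*(-15 - 5) = T*(-20) = -20*T)
1/(o + z(Y(-22, h))) = 1/(-556972 - 20*31) = 1/(-556972 - 620) = 1/(-557592) = -1/557592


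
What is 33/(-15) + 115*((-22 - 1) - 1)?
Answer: -13811/5 ≈ -2762.2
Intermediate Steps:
33/(-15) + 115*((-22 - 1) - 1) = 33*(-1/15) + 115*(-23 - 1) = -11/5 + 115*(-24) = -11/5 - 2760 = -13811/5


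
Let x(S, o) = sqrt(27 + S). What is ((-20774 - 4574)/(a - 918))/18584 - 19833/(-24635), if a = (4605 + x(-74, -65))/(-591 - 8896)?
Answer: 7009229579083230474099/8690286386952428972480 - 60119119*I*sqrt(47)/352761777428554048 ≈ 0.80656 - 1.1684e-9*I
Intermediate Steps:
a = -4605/9487 - I*sqrt(47)/9487 (a = (4605 + sqrt(27 - 74))/(-591 - 8896) = (4605 + sqrt(-47))/(-9487) = (4605 + I*sqrt(47))*(-1/9487) = -4605/9487 - I*sqrt(47)/9487 ≈ -0.4854 - 0.00072264*I)
((-20774 - 4574)/(a - 918))/18584 - 19833/(-24635) = ((-20774 - 4574)/((-4605/9487 - I*sqrt(47)/9487) - 918))/18584 - 19833/(-24635) = -25348/(-8713671/9487 - I*sqrt(47)/9487)*(1/18584) - 19833*(-1/24635) = -6337/(4646*(-8713671/9487 - I*sqrt(47)/9487)) + 19833/24635 = 19833/24635 - 6337/(4646*(-8713671/9487 - I*sqrt(47)/9487))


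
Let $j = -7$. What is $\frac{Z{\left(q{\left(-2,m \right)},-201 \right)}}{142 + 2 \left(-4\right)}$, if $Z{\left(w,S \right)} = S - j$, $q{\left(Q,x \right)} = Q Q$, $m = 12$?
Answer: $- \frac{97}{67} \approx -1.4478$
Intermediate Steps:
$q{\left(Q,x \right)} = Q^{2}$
$Z{\left(w,S \right)} = 7 + S$ ($Z{\left(w,S \right)} = S - -7 = S + 7 = 7 + S$)
$\frac{Z{\left(q{\left(-2,m \right)},-201 \right)}}{142 + 2 \left(-4\right)} = \frac{7 - 201}{142 + 2 \left(-4\right)} = - \frac{194}{142 - 8} = - \frac{194}{134} = \left(-194\right) \frac{1}{134} = - \frac{97}{67}$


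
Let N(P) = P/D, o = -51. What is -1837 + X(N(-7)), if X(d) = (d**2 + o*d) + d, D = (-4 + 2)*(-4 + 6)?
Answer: -30743/16 ≈ -1921.4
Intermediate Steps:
D = -4 (D = -2*2 = -4)
N(P) = -P/4 (N(P) = P/(-4) = P*(-1/4) = -P/4)
X(d) = d**2 - 50*d (X(d) = (d**2 - 51*d) + d = d**2 - 50*d)
-1837 + X(N(-7)) = -1837 + (-1/4*(-7))*(-50 - 1/4*(-7)) = -1837 + 7*(-50 + 7/4)/4 = -1837 + (7/4)*(-193/4) = -1837 - 1351/16 = -30743/16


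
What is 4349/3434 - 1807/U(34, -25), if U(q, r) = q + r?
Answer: -6166097/30906 ≈ -199.51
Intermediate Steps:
4349/3434 - 1807/U(34, -25) = 4349/3434 - 1807/(34 - 25) = 4349*(1/3434) - 1807/9 = 4349/3434 - 1807*⅑ = 4349/3434 - 1807/9 = -6166097/30906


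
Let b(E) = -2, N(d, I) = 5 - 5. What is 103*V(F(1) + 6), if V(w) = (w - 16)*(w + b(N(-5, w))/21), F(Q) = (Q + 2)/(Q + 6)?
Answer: -131119/21 ≈ -6243.8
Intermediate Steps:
N(d, I) = 0
F(Q) = (2 + Q)/(6 + Q)
V(w) = (-16 + w)*(-2/21 + w) (V(w) = (w - 16)*(w - 2/21) = (-16 + w)*(w - 2*1/21) = (-16 + w)*(w - 2/21) = (-16 + w)*(-2/21 + w))
103*V(F(1) + 6) = 103*(32/21 + ((2 + 1)/(6 + 1) + 6)² - 338*((2 + 1)/(6 + 1) + 6)/21) = 103*(32/21 + (3/7 + 6)² - 338*(3/7 + 6)/21) = 103*(32/21 + (45/7)² - 338/21*45/7) = 103*(32/21 + 2025/49 - 5070/49) = 103*(-1273/21) = -131119/21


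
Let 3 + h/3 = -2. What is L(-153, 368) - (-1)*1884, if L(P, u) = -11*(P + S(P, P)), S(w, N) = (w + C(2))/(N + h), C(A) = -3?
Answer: 49795/14 ≈ 3556.8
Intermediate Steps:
h = -15 (h = -9 + 3*(-2) = -9 - 6 = -15)
S(w, N) = (-3 + w)/(-15 + N) (S(w, N) = (w - 3)/(N - 15) = (-3 + w)/(-15 + N))
L(P, u) = -11*P - 11*(-3 + P)/(-15 + P) (L(P, u) = -11*(P + (-3 + P)/(-15 + P)) = -11*P - 11*(-3 + P)/(-15 + P))
L(-153, 368) - (-1)*1884 = 11*(3 - 1*(-153)² + 14*(-153))/(-15 - 153) - (-1)*1884 = 11*(3 - 1*23409 - 2142)/(-168) - 1*(-1884) = 11*(-1/168)*(3 - 23409 - 2142) + 1884 = 11*(-1/168)*(-25548) + 1884 = 23419/14 + 1884 = 49795/14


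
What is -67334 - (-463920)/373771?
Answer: -25167032594/373771 ≈ -67333.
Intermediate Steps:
-67334 - (-463920)/373771 = -67334 - 1*(-463920/373771) = -67334 + 463920/373771 = -25167032594/373771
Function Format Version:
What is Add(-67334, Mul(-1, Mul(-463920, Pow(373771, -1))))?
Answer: Rational(-25167032594, 373771) ≈ -67333.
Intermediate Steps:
Add(-67334, Mul(-1, Mul(-463920, Pow(373771, -1)))) = Add(-67334, Mul(-1, Mul(-463920, Rational(1, 373771)))) = Add(-67334, Mul(-1, Rational(-463920, 373771))) = Add(-67334, Rational(463920, 373771)) = Rational(-25167032594, 373771)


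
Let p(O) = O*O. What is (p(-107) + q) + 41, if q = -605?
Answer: 10885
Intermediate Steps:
p(O) = O²
(p(-107) + q) + 41 = ((-107)² - 605) + 41 = (11449 - 605) + 41 = 10844 + 41 = 10885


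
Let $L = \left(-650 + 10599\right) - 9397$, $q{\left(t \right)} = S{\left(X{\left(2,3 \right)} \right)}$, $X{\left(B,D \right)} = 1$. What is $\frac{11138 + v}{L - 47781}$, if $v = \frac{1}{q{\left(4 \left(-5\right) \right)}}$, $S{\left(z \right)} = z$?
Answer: $- \frac{3713}{15743} \approx -0.23585$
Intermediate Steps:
$q{\left(t \right)} = 1$
$L = 552$ ($L = 9949 - 9397 = 552$)
$v = 1$ ($v = 1^{-1} = 1$)
$\frac{11138 + v}{L - 47781} = \frac{11138 + 1}{552 - 47781} = \frac{11139}{-47229} = 11139 \left(- \frac{1}{47229}\right) = - \frac{3713}{15743}$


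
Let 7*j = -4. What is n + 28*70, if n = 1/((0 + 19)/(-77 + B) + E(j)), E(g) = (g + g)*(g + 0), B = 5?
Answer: 2694608/1373 ≈ 1962.6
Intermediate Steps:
j = -4/7 (j = (⅐)*(-4) = -4/7 ≈ -0.57143)
E(g) = 2*g² (E(g) = (2*g)*g = 2*g²)
n = 3528/1373 (n = 1/((0 + 19)/(-77 + 5) + 2*(-4/7)²) = 1/(19/(-72) + 2*(16/49)) = 1/(19*(-1/72) + 32/49) = 1/(-19/72 + 32/49) = 1/(1373/3528) = 3528/1373 ≈ 2.5696)
n + 28*70 = 3528/1373 + 28*70 = 3528/1373 + 1960 = 2694608/1373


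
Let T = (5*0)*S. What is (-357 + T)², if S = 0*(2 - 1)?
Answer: 127449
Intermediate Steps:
S = 0 (S = 0*1 = 0)
T = 0 (T = (5*0)*0 = 0*0 = 0)
(-357 + T)² = (-357 + 0)² = (-357)² = 127449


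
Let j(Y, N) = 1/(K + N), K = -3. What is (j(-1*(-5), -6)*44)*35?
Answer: -1540/9 ≈ -171.11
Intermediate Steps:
j(Y, N) = 1/(-3 + N)
(j(-1*(-5), -6)*44)*35 = (44/(-3 - 6))*35 = (44/(-9))*35 = -⅑*44*35 = -44/9*35 = -1540/9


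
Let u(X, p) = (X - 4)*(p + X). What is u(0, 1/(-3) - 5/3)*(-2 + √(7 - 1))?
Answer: -16 + 8*√6 ≈ 3.5959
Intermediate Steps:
u(X, p) = (-4 + X)*(X + p)
u(0, 1/(-3) - 5/3)*(-2 + √(7 - 1)) = (0² - 4*0 - 4*(1/(-3) - 5/3) + 0*(1/(-3) - 5/3))*(-2 + √(7 - 1)) = (0 + 0 - 4*(1*(-⅓) - 5*⅓) + 0*(1*(-⅓) - 5*⅓))*(-2 + √6) = (0 + 0 - 4*(-⅓ - 5/3) + 0*(-⅓ - 5/3))*(-2 + √6) = (0 + 0 - 4*(-2) + 0*(-2))*(-2 + √6) = (0 + 0 + 8 + 0)*(-2 + √6) = 8*(-2 + √6) = -16 + 8*√6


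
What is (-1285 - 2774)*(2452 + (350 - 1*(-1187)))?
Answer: -16191351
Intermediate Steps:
(-1285 - 2774)*(2452 + (350 - 1*(-1187))) = -4059*(2452 + (350 + 1187)) = -4059*(2452 + 1537) = -4059*3989 = -16191351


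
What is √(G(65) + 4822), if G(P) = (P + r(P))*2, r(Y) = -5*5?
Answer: √4902 ≈ 70.014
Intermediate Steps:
r(Y) = -25
G(P) = -50 + 2*P (G(P) = (P - 25)*2 = (-25 + P)*2 = -50 + 2*P)
√(G(65) + 4822) = √((-50 + 2*65) + 4822) = √((-50 + 130) + 4822) = √(80 + 4822) = √4902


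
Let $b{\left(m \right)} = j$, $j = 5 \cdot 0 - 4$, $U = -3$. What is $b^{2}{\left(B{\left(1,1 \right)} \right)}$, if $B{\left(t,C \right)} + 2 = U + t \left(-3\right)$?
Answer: $16$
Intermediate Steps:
$B{\left(t,C \right)} = -5 - 3 t$ ($B{\left(t,C \right)} = -2 + \left(-3 + t \left(-3\right)\right) = -2 - \left(3 + 3 t\right) = -5 - 3 t$)
$j = -4$ ($j = 0 - 4 = -4$)
$b{\left(m \right)} = -4$
$b^{2}{\left(B{\left(1,1 \right)} \right)} = \left(-4\right)^{2} = 16$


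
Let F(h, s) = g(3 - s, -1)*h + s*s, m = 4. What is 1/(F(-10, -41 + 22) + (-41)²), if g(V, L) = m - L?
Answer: 1/1992 ≈ 0.00050201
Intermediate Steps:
g(V, L) = 4 - L
F(h, s) = s² + 5*h (F(h, s) = (4 - 1*(-1))*h + s*s = (4 + 1)*h + s² = 5*h + s² = s² + 5*h)
1/(F(-10, -41 + 22) + (-41)²) = 1/(((-41 + 22)² + 5*(-10)) + (-41)²) = 1/(((-19)² - 50) + 1681) = 1/((361 - 50) + 1681) = 1/(311 + 1681) = 1/1992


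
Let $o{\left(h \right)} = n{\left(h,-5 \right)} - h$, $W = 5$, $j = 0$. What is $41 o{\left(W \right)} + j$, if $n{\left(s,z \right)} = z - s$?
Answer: $-615$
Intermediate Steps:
$o{\left(h \right)} = -5 - 2 h$ ($o{\left(h \right)} = \left(-5 - h\right) - h = -5 - 2 h$)
$41 o{\left(W \right)} + j = 41 \left(-5 - 10\right) + 0 = 41 \left(-15\right) + 0 = -615 + 0 = -615$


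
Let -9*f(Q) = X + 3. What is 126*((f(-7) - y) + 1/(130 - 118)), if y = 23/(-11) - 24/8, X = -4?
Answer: 14651/22 ≈ 665.95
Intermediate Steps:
y = -56/11 (y = 23*(-1/11) - 24*⅛ = -23/11 - 3 = -56/11 ≈ -5.0909)
f(Q) = ⅑ (f(Q) = -(-4 + 3)/9 = -⅑*(-1) = ⅑)
126*((f(-7) - y) + 1/(130 - 118)) = 126*((⅑ - 1*(-56/11)) + 1/(130 - 118)) = 126*((⅑ + 56/11) + 1/12) = 126*(515/99 + 1/12) = 126*(2093/396) = 14651/22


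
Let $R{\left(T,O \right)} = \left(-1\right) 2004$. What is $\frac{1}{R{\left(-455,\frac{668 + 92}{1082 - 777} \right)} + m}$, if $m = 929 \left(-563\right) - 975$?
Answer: $- \frac{1}{526006} \approx -1.9011 \cdot 10^{-6}$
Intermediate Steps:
$m = -524002$ ($m = -523027 - 975 = -524002$)
$R{\left(T,O \right)} = -2004$
$\frac{1}{R{\left(-455,\frac{668 + 92}{1082 - 777} \right)} + m} = \frac{1}{-2004 - 524002} = \frac{1}{-526006} = - \frac{1}{526006}$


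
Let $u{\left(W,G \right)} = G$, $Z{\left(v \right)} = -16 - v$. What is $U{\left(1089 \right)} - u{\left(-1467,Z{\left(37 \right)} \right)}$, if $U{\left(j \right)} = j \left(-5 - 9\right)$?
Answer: $-15193$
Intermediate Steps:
$U{\left(j \right)} = - 14 j$ ($U{\left(j \right)} = j \left(-14\right) = - 14 j$)
$U{\left(1089 \right)} - u{\left(-1467,Z{\left(37 \right)} \right)} = \left(-14\right) 1089 - \left(-16 - 37\right) = -15246 - \left(-16 - 37\right) = -15246 - -53 = -15246 + 53 = -15193$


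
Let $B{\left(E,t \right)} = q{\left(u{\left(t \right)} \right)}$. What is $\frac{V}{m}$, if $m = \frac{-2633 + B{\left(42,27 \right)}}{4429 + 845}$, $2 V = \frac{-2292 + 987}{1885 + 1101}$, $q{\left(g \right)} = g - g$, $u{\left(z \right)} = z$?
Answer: $\frac{3441285}{7862138} \approx 0.4377$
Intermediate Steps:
$q{\left(g \right)} = 0$
$B{\left(E,t \right)} = 0$
$V = - \frac{1305}{5972}$ ($V = \frac{\left(-2292 + 987\right) \frac{1}{1885 + 1101}}{2} = \frac{\left(-1305\right) \frac{1}{2986}}{2} = \frac{1}{2} \left(- \frac{1305}{2986}\right) = - \frac{1305}{5972} \approx -0.21852$)
$m = - \frac{2633}{5274}$ ($m = \frac{-2633 + 0}{4429 + 845} = - \frac{2633}{5274} \approx -0.49924$)
$\frac{V}{m} = - \frac{1305}{5972 \left(- \frac{2633}{5274}\right)} = \left(- \frac{1305}{5972}\right) \left(- \frac{5274}{2633}\right) = \frac{3441285}{7862138}$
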